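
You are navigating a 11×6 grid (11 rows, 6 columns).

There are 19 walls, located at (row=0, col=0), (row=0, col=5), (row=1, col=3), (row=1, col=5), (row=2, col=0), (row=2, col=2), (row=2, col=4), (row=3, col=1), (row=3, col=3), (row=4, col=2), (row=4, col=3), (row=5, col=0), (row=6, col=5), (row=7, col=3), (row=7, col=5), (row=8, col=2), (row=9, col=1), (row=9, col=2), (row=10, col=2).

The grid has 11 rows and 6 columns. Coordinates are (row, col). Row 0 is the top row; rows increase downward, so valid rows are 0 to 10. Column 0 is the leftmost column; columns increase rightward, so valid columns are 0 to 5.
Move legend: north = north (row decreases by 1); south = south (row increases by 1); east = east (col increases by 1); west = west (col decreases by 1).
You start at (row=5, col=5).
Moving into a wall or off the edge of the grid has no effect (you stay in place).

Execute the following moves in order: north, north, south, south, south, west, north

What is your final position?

Answer: Final position: (row=4, col=4)

Derivation:
Start: (row=5, col=5)
  north (north): (row=5, col=5) -> (row=4, col=5)
  north (north): (row=4, col=5) -> (row=3, col=5)
  south (south): (row=3, col=5) -> (row=4, col=5)
  south (south): (row=4, col=5) -> (row=5, col=5)
  south (south): blocked, stay at (row=5, col=5)
  west (west): (row=5, col=5) -> (row=5, col=4)
  north (north): (row=5, col=4) -> (row=4, col=4)
Final: (row=4, col=4)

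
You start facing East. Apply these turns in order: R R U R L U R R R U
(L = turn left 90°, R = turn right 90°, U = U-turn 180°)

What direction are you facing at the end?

Start: East
  R (right (90° clockwise)) -> South
  R (right (90° clockwise)) -> West
  U (U-turn (180°)) -> East
  R (right (90° clockwise)) -> South
  L (left (90° counter-clockwise)) -> East
  U (U-turn (180°)) -> West
  R (right (90° clockwise)) -> North
  R (right (90° clockwise)) -> East
  R (right (90° clockwise)) -> South
  U (U-turn (180°)) -> North
Final: North

Answer: Final heading: North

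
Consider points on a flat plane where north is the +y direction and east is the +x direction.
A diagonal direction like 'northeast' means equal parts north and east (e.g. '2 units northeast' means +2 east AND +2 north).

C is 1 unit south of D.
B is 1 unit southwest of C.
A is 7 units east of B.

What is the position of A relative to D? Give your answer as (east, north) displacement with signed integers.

Place D at the origin (east=0, north=0).
  C is 1 unit south of D: delta (east=+0, north=-1); C at (east=0, north=-1).
  B is 1 unit southwest of C: delta (east=-1, north=-1); B at (east=-1, north=-2).
  A is 7 units east of B: delta (east=+7, north=+0); A at (east=6, north=-2).
Therefore A relative to D: (east=6, north=-2).

Answer: A is at (east=6, north=-2) relative to D.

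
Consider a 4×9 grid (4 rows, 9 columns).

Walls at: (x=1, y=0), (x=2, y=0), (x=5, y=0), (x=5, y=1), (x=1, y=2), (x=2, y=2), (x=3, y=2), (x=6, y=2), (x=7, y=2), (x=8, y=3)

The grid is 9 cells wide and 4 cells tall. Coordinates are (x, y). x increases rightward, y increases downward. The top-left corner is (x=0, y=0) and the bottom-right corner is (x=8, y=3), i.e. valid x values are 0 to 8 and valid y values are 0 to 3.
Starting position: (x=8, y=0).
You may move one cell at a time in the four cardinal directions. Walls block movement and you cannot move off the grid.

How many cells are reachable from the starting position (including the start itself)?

BFS flood-fill from (x=8, y=0):
  Distance 0: (x=8, y=0)
  Distance 1: (x=7, y=0), (x=8, y=1)
  Distance 2: (x=6, y=0), (x=7, y=1), (x=8, y=2)
  Distance 3: (x=6, y=1)
Total reachable: 7 (grid has 26 open cells total)

Answer: Reachable cells: 7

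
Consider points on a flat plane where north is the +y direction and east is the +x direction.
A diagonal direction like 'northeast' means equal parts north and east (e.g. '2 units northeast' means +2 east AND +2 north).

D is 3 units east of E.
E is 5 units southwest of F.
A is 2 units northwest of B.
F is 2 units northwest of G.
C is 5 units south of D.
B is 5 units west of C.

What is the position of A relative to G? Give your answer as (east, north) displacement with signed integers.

Answer: A is at (east=-11, north=-6) relative to G.

Derivation:
Place G at the origin (east=0, north=0).
  F is 2 units northwest of G: delta (east=-2, north=+2); F at (east=-2, north=2).
  E is 5 units southwest of F: delta (east=-5, north=-5); E at (east=-7, north=-3).
  D is 3 units east of E: delta (east=+3, north=+0); D at (east=-4, north=-3).
  C is 5 units south of D: delta (east=+0, north=-5); C at (east=-4, north=-8).
  B is 5 units west of C: delta (east=-5, north=+0); B at (east=-9, north=-8).
  A is 2 units northwest of B: delta (east=-2, north=+2); A at (east=-11, north=-6).
Therefore A relative to G: (east=-11, north=-6).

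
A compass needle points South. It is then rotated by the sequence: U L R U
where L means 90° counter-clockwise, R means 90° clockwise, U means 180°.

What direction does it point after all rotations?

Start: South
  U (U-turn (180°)) -> North
  L (left (90° counter-clockwise)) -> West
  R (right (90° clockwise)) -> North
  U (U-turn (180°)) -> South
Final: South

Answer: Final heading: South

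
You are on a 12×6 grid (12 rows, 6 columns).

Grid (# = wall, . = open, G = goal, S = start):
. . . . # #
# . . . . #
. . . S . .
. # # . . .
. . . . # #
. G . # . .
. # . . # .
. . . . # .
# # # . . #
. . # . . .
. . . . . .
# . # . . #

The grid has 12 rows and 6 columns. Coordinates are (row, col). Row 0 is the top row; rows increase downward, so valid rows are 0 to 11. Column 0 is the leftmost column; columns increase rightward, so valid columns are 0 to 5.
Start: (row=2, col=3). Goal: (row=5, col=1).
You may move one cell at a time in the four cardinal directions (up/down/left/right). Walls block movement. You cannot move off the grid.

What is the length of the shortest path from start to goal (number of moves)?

BFS from (row=2, col=3) until reaching (row=5, col=1):
  Distance 0: (row=2, col=3)
  Distance 1: (row=1, col=3), (row=2, col=2), (row=2, col=4), (row=3, col=3)
  Distance 2: (row=0, col=3), (row=1, col=2), (row=1, col=4), (row=2, col=1), (row=2, col=5), (row=3, col=4), (row=4, col=3)
  Distance 3: (row=0, col=2), (row=1, col=1), (row=2, col=0), (row=3, col=5), (row=4, col=2)
  Distance 4: (row=0, col=1), (row=3, col=0), (row=4, col=1), (row=5, col=2)
  Distance 5: (row=0, col=0), (row=4, col=0), (row=5, col=1), (row=6, col=2)  <- goal reached here
One shortest path (5 moves): (row=2, col=3) -> (row=3, col=3) -> (row=4, col=3) -> (row=4, col=2) -> (row=4, col=1) -> (row=5, col=1)

Answer: Shortest path length: 5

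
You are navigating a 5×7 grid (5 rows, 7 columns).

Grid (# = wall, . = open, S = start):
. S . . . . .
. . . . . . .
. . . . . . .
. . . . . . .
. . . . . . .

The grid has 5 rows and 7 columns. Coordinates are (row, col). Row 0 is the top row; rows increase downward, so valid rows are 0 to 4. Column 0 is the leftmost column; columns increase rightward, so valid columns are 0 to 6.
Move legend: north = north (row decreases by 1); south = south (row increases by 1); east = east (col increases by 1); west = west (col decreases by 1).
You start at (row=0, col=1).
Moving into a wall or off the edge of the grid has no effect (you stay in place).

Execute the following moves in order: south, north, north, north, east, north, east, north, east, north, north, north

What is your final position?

Answer: Final position: (row=0, col=4)

Derivation:
Start: (row=0, col=1)
  south (south): (row=0, col=1) -> (row=1, col=1)
  north (north): (row=1, col=1) -> (row=0, col=1)
  north (north): blocked, stay at (row=0, col=1)
  north (north): blocked, stay at (row=0, col=1)
  east (east): (row=0, col=1) -> (row=0, col=2)
  north (north): blocked, stay at (row=0, col=2)
  east (east): (row=0, col=2) -> (row=0, col=3)
  north (north): blocked, stay at (row=0, col=3)
  east (east): (row=0, col=3) -> (row=0, col=4)
  [×3]north (north): blocked, stay at (row=0, col=4)
Final: (row=0, col=4)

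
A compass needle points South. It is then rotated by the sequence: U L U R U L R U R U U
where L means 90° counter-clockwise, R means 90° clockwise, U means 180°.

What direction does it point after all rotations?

Answer: Final heading: West

Derivation:
Start: South
  U (U-turn (180°)) -> North
  L (left (90° counter-clockwise)) -> West
  U (U-turn (180°)) -> East
  R (right (90° clockwise)) -> South
  U (U-turn (180°)) -> North
  L (left (90° counter-clockwise)) -> West
  R (right (90° clockwise)) -> North
  U (U-turn (180°)) -> South
  R (right (90° clockwise)) -> West
  U (U-turn (180°)) -> East
  U (U-turn (180°)) -> West
Final: West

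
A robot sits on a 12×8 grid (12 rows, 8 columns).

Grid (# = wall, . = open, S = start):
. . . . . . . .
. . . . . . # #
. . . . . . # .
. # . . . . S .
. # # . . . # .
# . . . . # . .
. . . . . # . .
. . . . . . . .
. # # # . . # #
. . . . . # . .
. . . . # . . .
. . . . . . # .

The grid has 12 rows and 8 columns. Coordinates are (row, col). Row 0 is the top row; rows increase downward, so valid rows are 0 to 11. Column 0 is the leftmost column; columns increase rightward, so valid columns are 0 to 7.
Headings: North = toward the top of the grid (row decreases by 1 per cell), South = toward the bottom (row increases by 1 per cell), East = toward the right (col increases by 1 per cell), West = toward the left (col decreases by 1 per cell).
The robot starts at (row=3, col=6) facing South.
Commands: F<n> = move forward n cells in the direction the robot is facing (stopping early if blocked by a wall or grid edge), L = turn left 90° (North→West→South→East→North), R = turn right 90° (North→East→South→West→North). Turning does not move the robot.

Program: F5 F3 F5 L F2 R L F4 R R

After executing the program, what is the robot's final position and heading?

Answer: Final position: (row=3, col=7), facing West

Derivation:
Start: (row=3, col=6), facing South
  F5: move forward 0/5 (blocked), now at (row=3, col=6)
  F3: move forward 0/3 (blocked), now at (row=3, col=6)
  F5: move forward 0/5 (blocked), now at (row=3, col=6)
  L: turn left, now facing East
  F2: move forward 1/2 (blocked), now at (row=3, col=7)
  R: turn right, now facing South
  L: turn left, now facing East
  F4: move forward 0/4 (blocked), now at (row=3, col=7)
  R: turn right, now facing South
  R: turn right, now facing West
Final: (row=3, col=7), facing West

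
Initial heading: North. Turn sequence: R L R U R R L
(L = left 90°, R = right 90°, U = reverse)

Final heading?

Answer: Final heading: North

Derivation:
Start: North
  R (right (90° clockwise)) -> East
  L (left (90° counter-clockwise)) -> North
  R (right (90° clockwise)) -> East
  U (U-turn (180°)) -> West
  R (right (90° clockwise)) -> North
  R (right (90° clockwise)) -> East
  L (left (90° counter-clockwise)) -> North
Final: North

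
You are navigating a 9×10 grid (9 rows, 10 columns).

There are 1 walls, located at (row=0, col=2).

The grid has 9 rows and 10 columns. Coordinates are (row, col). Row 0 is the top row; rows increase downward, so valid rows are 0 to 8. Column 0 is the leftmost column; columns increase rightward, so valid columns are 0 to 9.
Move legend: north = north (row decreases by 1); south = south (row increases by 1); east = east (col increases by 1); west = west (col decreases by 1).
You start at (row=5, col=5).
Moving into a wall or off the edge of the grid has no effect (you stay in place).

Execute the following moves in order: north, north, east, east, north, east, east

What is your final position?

Start: (row=5, col=5)
  north (north): (row=5, col=5) -> (row=4, col=5)
  north (north): (row=4, col=5) -> (row=3, col=5)
  east (east): (row=3, col=5) -> (row=3, col=6)
  east (east): (row=3, col=6) -> (row=3, col=7)
  north (north): (row=3, col=7) -> (row=2, col=7)
  east (east): (row=2, col=7) -> (row=2, col=8)
  east (east): (row=2, col=8) -> (row=2, col=9)
Final: (row=2, col=9)

Answer: Final position: (row=2, col=9)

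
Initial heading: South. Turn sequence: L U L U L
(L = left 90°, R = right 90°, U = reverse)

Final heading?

Answer: Final heading: West

Derivation:
Start: South
  L (left (90° counter-clockwise)) -> East
  U (U-turn (180°)) -> West
  L (left (90° counter-clockwise)) -> South
  U (U-turn (180°)) -> North
  L (left (90° counter-clockwise)) -> West
Final: West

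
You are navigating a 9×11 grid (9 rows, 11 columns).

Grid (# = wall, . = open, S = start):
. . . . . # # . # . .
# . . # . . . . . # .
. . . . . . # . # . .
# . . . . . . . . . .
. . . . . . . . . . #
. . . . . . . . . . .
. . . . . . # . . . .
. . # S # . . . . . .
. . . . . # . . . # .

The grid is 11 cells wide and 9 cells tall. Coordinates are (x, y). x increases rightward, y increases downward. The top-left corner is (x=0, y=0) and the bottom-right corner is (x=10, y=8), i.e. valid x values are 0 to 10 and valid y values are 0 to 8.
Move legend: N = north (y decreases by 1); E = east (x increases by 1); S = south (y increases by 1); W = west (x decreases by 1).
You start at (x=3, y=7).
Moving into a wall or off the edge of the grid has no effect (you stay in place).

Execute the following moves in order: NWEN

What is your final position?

Answer: Final position: (x=3, y=5)

Derivation:
Start: (x=3, y=7)
  N (north): (x=3, y=7) -> (x=3, y=6)
  W (west): (x=3, y=6) -> (x=2, y=6)
  E (east): (x=2, y=6) -> (x=3, y=6)
  N (north): (x=3, y=6) -> (x=3, y=5)
Final: (x=3, y=5)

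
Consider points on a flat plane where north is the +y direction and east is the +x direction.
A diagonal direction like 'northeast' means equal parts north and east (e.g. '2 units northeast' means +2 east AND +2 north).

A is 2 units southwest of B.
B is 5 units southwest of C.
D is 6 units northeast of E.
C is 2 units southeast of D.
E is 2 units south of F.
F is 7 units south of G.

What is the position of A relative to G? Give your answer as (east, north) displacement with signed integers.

Answer: A is at (east=1, north=-12) relative to G.

Derivation:
Place G at the origin (east=0, north=0).
  F is 7 units south of G: delta (east=+0, north=-7); F at (east=0, north=-7).
  E is 2 units south of F: delta (east=+0, north=-2); E at (east=0, north=-9).
  D is 6 units northeast of E: delta (east=+6, north=+6); D at (east=6, north=-3).
  C is 2 units southeast of D: delta (east=+2, north=-2); C at (east=8, north=-5).
  B is 5 units southwest of C: delta (east=-5, north=-5); B at (east=3, north=-10).
  A is 2 units southwest of B: delta (east=-2, north=-2); A at (east=1, north=-12).
Therefore A relative to G: (east=1, north=-12).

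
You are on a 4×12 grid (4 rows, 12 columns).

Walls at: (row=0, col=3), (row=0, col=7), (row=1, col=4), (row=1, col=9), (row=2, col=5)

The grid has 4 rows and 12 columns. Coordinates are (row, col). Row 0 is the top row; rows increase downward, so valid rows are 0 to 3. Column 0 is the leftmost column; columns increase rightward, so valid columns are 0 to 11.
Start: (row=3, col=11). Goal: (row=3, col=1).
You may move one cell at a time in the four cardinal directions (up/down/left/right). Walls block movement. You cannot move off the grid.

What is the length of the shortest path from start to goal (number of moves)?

BFS from (row=3, col=11) until reaching (row=3, col=1):
  Distance 0: (row=3, col=11)
  Distance 1: (row=2, col=11), (row=3, col=10)
  Distance 2: (row=1, col=11), (row=2, col=10), (row=3, col=9)
  Distance 3: (row=0, col=11), (row=1, col=10), (row=2, col=9), (row=3, col=8)
  Distance 4: (row=0, col=10), (row=2, col=8), (row=3, col=7)
  Distance 5: (row=0, col=9), (row=1, col=8), (row=2, col=7), (row=3, col=6)
  Distance 6: (row=0, col=8), (row=1, col=7), (row=2, col=6), (row=3, col=5)
  Distance 7: (row=1, col=6), (row=3, col=4)
  Distance 8: (row=0, col=6), (row=1, col=5), (row=2, col=4), (row=3, col=3)
  Distance 9: (row=0, col=5), (row=2, col=3), (row=3, col=2)
  Distance 10: (row=0, col=4), (row=1, col=3), (row=2, col=2), (row=3, col=1)  <- goal reached here
One shortest path (10 moves): (row=3, col=11) -> (row=3, col=10) -> (row=3, col=9) -> (row=3, col=8) -> (row=3, col=7) -> (row=3, col=6) -> (row=3, col=5) -> (row=3, col=4) -> (row=3, col=3) -> (row=3, col=2) -> (row=3, col=1)

Answer: Shortest path length: 10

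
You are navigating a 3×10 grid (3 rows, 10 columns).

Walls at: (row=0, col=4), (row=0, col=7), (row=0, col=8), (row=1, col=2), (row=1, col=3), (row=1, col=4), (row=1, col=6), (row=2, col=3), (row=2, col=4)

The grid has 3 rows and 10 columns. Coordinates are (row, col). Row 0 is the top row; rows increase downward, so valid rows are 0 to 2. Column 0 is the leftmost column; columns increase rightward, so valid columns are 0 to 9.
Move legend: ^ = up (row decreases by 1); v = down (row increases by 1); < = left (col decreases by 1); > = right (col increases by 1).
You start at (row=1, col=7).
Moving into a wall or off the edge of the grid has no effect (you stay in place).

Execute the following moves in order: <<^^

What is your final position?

Answer: Final position: (row=1, col=7)

Derivation:
Start: (row=1, col=7)
  < (left): blocked, stay at (row=1, col=7)
  < (left): blocked, stay at (row=1, col=7)
  ^ (up): blocked, stay at (row=1, col=7)
  ^ (up): blocked, stay at (row=1, col=7)
Final: (row=1, col=7)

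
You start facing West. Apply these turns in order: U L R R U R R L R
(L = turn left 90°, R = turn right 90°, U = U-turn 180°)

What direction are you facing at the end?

Answer: Final heading: South

Derivation:
Start: West
  U (U-turn (180°)) -> East
  L (left (90° counter-clockwise)) -> North
  R (right (90° clockwise)) -> East
  R (right (90° clockwise)) -> South
  U (U-turn (180°)) -> North
  R (right (90° clockwise)) -> East
  R (right (90° clockwise)) -> South
  L (left (90° counter-clockwise)) -> East
  R (right (90° clockwise)) -> South
Final: South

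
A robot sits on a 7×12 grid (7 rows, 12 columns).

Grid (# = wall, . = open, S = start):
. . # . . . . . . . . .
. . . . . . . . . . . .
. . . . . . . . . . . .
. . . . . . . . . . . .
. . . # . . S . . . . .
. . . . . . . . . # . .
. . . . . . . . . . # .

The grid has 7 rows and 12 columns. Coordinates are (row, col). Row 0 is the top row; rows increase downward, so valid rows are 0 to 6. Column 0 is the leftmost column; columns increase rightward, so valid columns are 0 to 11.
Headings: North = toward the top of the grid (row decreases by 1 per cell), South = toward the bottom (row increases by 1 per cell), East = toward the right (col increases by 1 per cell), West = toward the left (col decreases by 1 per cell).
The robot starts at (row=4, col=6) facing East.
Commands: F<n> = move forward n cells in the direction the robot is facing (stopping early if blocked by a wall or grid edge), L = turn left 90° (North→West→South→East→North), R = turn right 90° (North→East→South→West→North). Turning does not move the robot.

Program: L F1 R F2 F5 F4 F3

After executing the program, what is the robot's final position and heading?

Start: (row=4, col=6), facing East
  L: turn left, now facing North
  F1: move forward 1, now at (row=3, col=6)
  R: turn right, now facing East
  F2: move forward 2, now at (row=3, col=8)
  F5: move forward 3/5 (blocked), now at (row=3, col=11)
  F4: move forward 0/4 (blocked), now at (row=3, col=11)
  F3: move forward 0/3 (blocked), now at (row=3, col=11)
Final: (row=3, col=11), facing East

Answer: Final position: (row=3, col=11), facing East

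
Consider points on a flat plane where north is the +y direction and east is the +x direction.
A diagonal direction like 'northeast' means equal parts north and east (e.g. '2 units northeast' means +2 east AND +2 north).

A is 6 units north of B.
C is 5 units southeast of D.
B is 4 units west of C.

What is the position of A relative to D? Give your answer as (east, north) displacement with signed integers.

Answer: A is at (east=1, north=1) relative to D.

Derivation:
Place D at the origin (east=0, north=0).
  C is 5 units southeast of D: delta (east=+5, north=-5); C at (east=5, north=-5).
  B is 4 units west of C: delta (east=-4, north=+0); B at (east=1, north=-5).
  A is 6 units north of B: delta (east=+0, north=+6); A at (east=1, north=1).
Therefore A relative to D: (east=1, north=1).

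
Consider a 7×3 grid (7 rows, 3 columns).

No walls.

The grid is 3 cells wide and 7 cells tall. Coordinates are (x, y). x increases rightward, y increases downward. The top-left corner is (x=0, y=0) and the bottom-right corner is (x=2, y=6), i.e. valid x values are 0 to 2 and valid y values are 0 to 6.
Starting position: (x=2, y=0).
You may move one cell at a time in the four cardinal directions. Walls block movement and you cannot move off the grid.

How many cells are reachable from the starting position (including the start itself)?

BFS flood-fill from (x=2, y=0):
  Distance 0: (x=2, y=0)
  Distance 1: (x=1, y=0), (x=2, y=1)
  Distance 2: (x=0, y=0), (x=1, y=1), (x=2, y=2)
  Distance 3: (x=0, y=1), (x=1, y=2), (x=2, y=3)
  Distance 4: (x=0, y=2), (x=1, y=3), (x=2, y=4)
  Distance 5: (x=0, y=3), (x=1, y=4), (x=2, y=5)
  Distance 6: (x=0, y=4), (x=1, y=5), (x=2, y=6)
  Distance 7: (x=0, y=5), (x=1, y=6)
  Distance 8: (x=0, y=6)
Total reachable: 21 (grid has 21 open cells total)

Answer: Reachable cells: 21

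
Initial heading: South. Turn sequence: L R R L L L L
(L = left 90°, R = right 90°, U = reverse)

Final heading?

Start: South
  L (left (90° counter-clockwise)) -> East
  R (right (90° clockwise)) -> South
  R (right (90° clockwise)) -> West
  L (left (90° counter-clockwise)) -> South
  L (left (90° counter-clockwise)) -> East
  L (left (90° counter-clockwise)) -> North
  L (left (90° counter-clockwise)) -> West
Final: West

Answer: Final heading: West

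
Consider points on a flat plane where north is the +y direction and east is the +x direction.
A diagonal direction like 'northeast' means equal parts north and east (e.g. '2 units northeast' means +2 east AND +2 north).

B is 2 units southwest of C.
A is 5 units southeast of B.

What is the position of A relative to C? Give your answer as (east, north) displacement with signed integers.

Place C at the origin (east=0, north=0).
  B is 2 units southwest of C: delta (east=-2, north=-2); B at (east=-2, north=-2).
  A is 5 units southeast of B: delta (east=+5, north=-5); A at (east=3, north=-7).
Therefore A relative to C: (east=3, north=-7).

Answer: A is at (east=3, north=-7) relative to C.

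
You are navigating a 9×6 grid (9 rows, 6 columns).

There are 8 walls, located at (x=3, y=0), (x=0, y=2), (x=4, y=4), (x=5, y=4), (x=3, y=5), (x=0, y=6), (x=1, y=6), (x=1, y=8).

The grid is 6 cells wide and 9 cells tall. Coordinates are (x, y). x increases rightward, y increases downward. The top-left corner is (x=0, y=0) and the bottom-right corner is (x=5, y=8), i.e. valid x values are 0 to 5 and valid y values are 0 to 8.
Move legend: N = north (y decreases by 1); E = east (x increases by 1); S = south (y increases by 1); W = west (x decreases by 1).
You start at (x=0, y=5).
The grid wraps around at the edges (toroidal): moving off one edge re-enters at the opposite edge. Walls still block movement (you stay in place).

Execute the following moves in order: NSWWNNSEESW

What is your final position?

Answer: Final position: (x=4, y=7)

Derivation:
Start: (x=0, y=5)
  N (north): (x=0, y=5) -> (x=0, y=4)
  S (south): (x=0, y=4) -> (x=0, y=5)
  W (west): (x=0, y=5) -> (x=5, y=5)
  W (west): (x=5, y=5) -> (x=4, y=5)
  N (north): blocked, stay at (x=4, y=5)
  N (north): blocked, stay at (x=4, y=5)
  S (south): (x=4, y=5) -> (x=4, y=6)
  E (east): (x=4, y=6) -> (x=5, y=6)
  E (east): blocked, stay at (x=5, y=6)
  S (south): (x=5, y=6) -> (x=5, y=7)
  W (west): (x=5, y=7) -> (x=4, y=7)
Final: (x=4, y=7)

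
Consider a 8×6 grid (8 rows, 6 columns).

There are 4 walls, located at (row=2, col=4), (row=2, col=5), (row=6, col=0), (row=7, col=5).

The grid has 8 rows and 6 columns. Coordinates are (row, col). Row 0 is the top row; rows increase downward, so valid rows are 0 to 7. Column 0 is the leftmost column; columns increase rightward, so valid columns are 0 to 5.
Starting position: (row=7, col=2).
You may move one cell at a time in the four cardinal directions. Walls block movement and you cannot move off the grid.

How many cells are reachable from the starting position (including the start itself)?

BFS flood-fill from (row=7, col=2):
  Distance 0: (row=7, col=2)
  Distance 1: (row=6, col=2), (row=7, col=1), (row=7, col=3)
  Distance 2: (row=5, col=2), (row=6, col=1), (row=6, col=3), (row=7, col=0), (row=7, col=4)
  Distance 3: (row=4, col=2), (row=5, col=1), (row=5, col=3), (row=6, col=4)
  Distance 4: (row=3, col=2), (row=4, col=1), (row=4, col=3), (row=5, col=0), (row=5, col=4), (row=6, col=5)
  Distance 5: (row=2, col=2), (row=3, col=1), (row=3, col=3), (row=4, col=0), (row=4, col=4), (row=5, col=5)
  Distance 6: (row=1, col=2), (row=2, col=1), (row=2, col=3), (row=3, col=0), (row=3, col=4), (row=4, col=5)
  Distance 7: (row=0, col=2), (row=1, col=1), (row=1, col=3), (row=2, col=0), (row=3, col=5)
  Distance 8: (row=0, col=1), (row=0, col=3), (row=1, col=0), (row=1, col=4)
  Distance 9: (row=0, col=0), (row=0, col=4), (row=1, col=5)
  Distance 10: (row=0, col=5)
Total reachable: 44 (grid has 44 open cells total)

Answer: Reachable cells: 44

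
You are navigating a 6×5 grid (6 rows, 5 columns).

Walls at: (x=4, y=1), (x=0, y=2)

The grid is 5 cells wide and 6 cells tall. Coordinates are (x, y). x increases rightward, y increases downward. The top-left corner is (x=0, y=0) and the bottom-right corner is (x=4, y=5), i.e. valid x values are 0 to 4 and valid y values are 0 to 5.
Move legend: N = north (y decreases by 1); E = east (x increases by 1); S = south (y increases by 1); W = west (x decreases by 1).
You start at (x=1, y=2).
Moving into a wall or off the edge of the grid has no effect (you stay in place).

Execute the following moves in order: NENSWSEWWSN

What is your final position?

Start: (x=1, y=2)
  N (north): (x=1, y=2) -> (x=1, y=1)
  E (east): (x=1, y=1) -> (x=2, y=1)
  N (north): (x=2, y=1) -> (x=2, y=0)
  S (south): (x=2, y=0) -> (x=2, y=1)
  W (west): (x=2, y=1) -> (x=1, y=1)
  S (south): (x=1, y=1) -> (x=1, y=2)
  E (east): (x=1, y=2) -> (x=2, y=2)
  W (west): (x=2, y=2) -> (x=1, y=2)
  W (west): blocked, stay at (x=1, y=2)
  S (south): (x=1, y=2) -> (x=1, y=3)
  N (north): (x=1, y=3) -> (x=1, y=2)
Final: (x=1, y=2)

Answer: Final position: (x=1, y=2)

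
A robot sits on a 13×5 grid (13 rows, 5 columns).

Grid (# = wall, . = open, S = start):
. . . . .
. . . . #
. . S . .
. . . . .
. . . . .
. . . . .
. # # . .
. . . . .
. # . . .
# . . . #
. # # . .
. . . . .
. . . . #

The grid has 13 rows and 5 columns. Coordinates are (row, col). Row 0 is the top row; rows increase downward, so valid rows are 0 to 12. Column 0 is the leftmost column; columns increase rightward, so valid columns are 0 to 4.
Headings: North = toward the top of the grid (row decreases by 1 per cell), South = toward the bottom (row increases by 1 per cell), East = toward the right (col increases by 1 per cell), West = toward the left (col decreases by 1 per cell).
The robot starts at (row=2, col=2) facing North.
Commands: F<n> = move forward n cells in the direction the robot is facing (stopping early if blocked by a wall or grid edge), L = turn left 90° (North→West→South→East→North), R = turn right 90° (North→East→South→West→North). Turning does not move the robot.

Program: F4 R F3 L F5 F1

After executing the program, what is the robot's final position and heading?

Start: (row=2, col=2), facing North
  F4: move forward 2/4 (blocked), now at (row=0, col=2)
  R: turn right, now facing East
  F3: move forward 2/3 (blocked), now at (row=0, col=4)
  L: turn left, now facing North
  F5: move forward 0/5 (blocked), now at (row=0, col=4)
  F1: move forward 0/1 (blocked), now at (row=0, col=4)
Final: (row=0, col=4), facing North

Answer: Final position: (row=0, col=4), facing North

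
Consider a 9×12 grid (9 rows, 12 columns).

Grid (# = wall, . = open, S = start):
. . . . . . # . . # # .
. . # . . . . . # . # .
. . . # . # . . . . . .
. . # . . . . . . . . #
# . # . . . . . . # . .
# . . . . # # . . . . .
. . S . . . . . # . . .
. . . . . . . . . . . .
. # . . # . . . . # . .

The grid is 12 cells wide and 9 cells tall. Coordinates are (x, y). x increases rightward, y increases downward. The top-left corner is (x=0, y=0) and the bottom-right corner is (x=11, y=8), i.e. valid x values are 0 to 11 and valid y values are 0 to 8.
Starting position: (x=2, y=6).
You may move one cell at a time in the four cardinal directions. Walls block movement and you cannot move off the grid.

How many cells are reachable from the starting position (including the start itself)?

BFS flood-fill from (x=2, y=6):
  Distance 0: (x=2, y=6)
  Distance 1: (x=2, y=5), (x=1, y=6), (x=3, y=6), (x=2, y=7)
  Distance 2: (x=1, y=5), (x=3, y=5), (x=0, y=6), (x=4, y=6), (x=1, y=7), (x=3, y=7), (x=2, y=8)
  Distance 3: (x=1, y=4), (x=3, y=4), (x=4, y=5), (x=5, y=6), (x=0, y=7), (x=4, y=7), (x=3, y=8)
  Distance 4: (x=1, y=3), (x=3, y=3), (x=4, y=4), (x=6, y=6), (x=5, y=7), (x=0, y=8)
  Distance 5: (x=1, y=2), (x=0, y=3), (x=4, y=3), (x=5, y=4), (x=7, y=6), (x=6, y=7), (x=5, y=8)
  Distance 6: (x=1, y=1), (x=0, y=2), (x=2, y=2), (x=4, y=2), (x=5, y=3), (x=6, y=4), (x=7, y=5), (x=7, y=7), (x=6, y=8)
  Distance 7: (x=1, y=0), (x=0, y=1), (x=4, y=1), (x=6, y=3), (x=7, y=4), (x=8, y=5), (x=8, y=7), (x=7, y=8)
  Distance 8: (x=0, y=0), (x=2, y=0), (x=4, y=0), (x=3, y=1), (x=5, y=1), (x=6, y=2), (x=7, y=3), (x=8, y=4), (x=9, y=5), (x=9, y=7), (x=8, y=8)
  Distance 9: (x=3, y=0), (x=5, y=0), (x=6, y=1), (x=7, y=2), (x=8, y=3), (x=10, y=5), (x=9, y=6), (x=10, y=7)
  Distance 10: (x=7, y=1), (x=8, y=2), (x=9, y=3), (x=10, y=4), (x=11, y=5), (x=10, y=6), (x=11, y=7), (x=10, y=8)
  Distance 11: (x=7, y=0), (x=9, y=2), (x=10, y=3), (x=11, y=4), (x=11, y=6), (x=11, y=8)
  Distance 12: (x=8, y=0), (x=9, y=1), (x=10, y=2)
  Distance 13: (x=11, y=2)
  Distance 14: (x=11, y=1)
  Distance 15: (x=11, y=0)
Total reachable: 88 (grid has 88 open cells total)

Answer: Reachable cells: 88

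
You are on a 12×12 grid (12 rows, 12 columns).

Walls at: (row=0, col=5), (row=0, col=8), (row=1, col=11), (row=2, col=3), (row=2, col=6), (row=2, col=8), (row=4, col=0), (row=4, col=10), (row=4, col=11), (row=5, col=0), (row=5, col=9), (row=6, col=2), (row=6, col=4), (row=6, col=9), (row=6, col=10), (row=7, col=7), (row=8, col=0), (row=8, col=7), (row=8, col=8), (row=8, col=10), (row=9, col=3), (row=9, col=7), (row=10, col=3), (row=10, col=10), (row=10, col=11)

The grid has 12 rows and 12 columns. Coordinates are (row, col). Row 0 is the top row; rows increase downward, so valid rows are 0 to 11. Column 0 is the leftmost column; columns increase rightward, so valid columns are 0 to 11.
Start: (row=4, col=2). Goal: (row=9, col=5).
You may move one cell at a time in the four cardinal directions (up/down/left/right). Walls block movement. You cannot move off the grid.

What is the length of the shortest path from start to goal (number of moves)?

Answer: Shortest path length: 8

Derivation:
BFS from (row=4, col=2) until reaching (row=9, col=5):
  Distance 0: (row=4, col=2)
  Distance 1: (row=3, col=2), (row=4, col=1), (row=4, col=3), (row=5, col=2)
  Distance 2: (row=2, col=2), (row=3, col=1), (row=3, col=3), (row=4, col=4), (row=5, col=1), (row=5, col=3)
  Distance 3: (row=1, col=2), (row=2, col=1), (row=3, col=0), (row=3, col=4), (row=4, col=5), (row=5, col=4), (row=6, col=1), (row=6, col=3)
  Distance 4: (row=0, col=2), (row=1, col=1), (row=1, col=3), (row=2, col=0), (row=2, col=4), (row=3, col=5), (row=4, col=6), (row=5, col=5), (row=6, col=0), (row=7, col=1), (row=7, col=3)
  Distance 5: (row=0, col=1), (row=0, col=3), (row=1, col=0), (row=1, col=4), (row=2, col=5), (row=3, col=6), (row=4, col=7), (row=5, col=6), (row=6, col=5), (row=7, col=0), (row=7, col=2), (row=7, col=4), (row=8, col=1), (row=8, col=3)
  Distance 6: (row=0, col=0), (row=0, col=4), (row=1, col=5), (row=3, col=7), (row=4, col=8), (row=5, col=7), (row=6, col=6), (row=7, col=5), (row=8, col=2), (row=8, col=4), (row=9, col=1)
  Distance 7: (row=1, col=6), (row=2, col=7), (row=3, col=8), (row=4, col=9), (row=5, col=8), (row=6, col=7), (row=7, col=6), (row=8, col=5), (row=9, col=0), (row=9, col=2), (row=9, col=4), (row=10, col=1)
  Distance 8: (row=0, col=6), (row=1, col=7), (row=3, col=9), (row=6, col=8), (row=8, col=6), (row=9, col=5), (row=10, col=0), (row=10, col=2), (row=10, col=4), (row=11, col=1)  <- goal reached here
One shortest path (8 moves): (row=4, col=2) -> (row=4, col=3) -> (row=4, col=4) -> (row=4, col=5) -> (row=5, col=5) -> (row=6, col=5) -> (row=7, col=5) -> (row=8, col=5) -> (row=9, col=5)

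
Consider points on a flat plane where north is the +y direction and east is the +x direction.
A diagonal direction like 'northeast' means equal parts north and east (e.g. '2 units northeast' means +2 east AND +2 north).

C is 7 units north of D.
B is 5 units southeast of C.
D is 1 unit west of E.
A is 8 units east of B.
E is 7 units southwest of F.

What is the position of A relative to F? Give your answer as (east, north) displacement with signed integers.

Answer: A is at (east=5, north=-5) relative to F.

Derivation:
Place F at the origin (east=0, north=0).
  E is 7 units southwest of F: delta (east=-7, north=-7); E at (east=-7, north=-7).
  D is 1 unit west of E: delta (east=-1, north=+0); D at (east=-8, north=-7).
  C is 7 units north of D: delta (east=+0, north=+7); C at (east=-8, north=0).
  B is 5 units southeast of C: delta (east=+5, north=-5); B at (east=-3, north=-5).
  A is 8 units east of B: delta (east=+8, north=+0); A at (east=5, north=-5).
Therefore A relative to F: (east=5, north=-5).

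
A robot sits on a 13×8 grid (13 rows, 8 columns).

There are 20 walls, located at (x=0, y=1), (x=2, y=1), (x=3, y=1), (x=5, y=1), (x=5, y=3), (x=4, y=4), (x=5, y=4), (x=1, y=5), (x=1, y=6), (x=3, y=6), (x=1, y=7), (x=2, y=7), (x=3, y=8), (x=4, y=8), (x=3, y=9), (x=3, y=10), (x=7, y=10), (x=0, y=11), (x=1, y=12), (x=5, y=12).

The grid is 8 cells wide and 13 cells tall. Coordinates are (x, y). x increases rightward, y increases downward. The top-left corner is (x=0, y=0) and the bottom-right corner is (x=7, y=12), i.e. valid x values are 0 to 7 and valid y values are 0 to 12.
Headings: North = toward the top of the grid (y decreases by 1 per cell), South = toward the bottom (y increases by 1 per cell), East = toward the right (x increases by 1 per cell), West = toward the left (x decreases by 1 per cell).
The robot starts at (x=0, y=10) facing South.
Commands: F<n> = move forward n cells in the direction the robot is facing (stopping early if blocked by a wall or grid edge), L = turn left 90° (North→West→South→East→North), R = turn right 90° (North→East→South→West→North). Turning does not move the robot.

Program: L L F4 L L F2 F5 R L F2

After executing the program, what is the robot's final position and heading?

Answer: Final position: (x=0, y=10), facing South

Derivation:
Start: (x=0, y=10), facing South
  L: turn left, now facing East
  L: turn left, now facing North
  F4: move forward 4, now at (x=0, y=6)
  L: turn left, now facing West
  L: turn left, now facing South
  F2: move forward 2, now at (x=0, y=8)
  F5: move forward 2/5 (blocked), now at (x=0, y=10)
  R: turn right, now facing West
  L: turn left, now facing South
  F2: move forward 0/2 (blocked), now at (x=0, y=10)
Final: (x=0, y=10), facing South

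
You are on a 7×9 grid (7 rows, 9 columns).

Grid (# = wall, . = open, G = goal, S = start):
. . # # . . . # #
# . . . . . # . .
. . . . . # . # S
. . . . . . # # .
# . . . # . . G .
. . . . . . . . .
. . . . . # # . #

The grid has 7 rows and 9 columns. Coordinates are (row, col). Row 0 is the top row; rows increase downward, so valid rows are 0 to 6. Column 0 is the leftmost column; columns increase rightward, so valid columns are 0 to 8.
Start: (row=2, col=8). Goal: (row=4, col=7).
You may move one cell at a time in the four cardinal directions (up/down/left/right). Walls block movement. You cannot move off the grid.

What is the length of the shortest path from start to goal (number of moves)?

Answer: Shortest path length: 3

Derivation:
BFS from (row=2, col=8) until reaching (row=4, col=7):
  Distance 0: (row=2, col=8)
  Distance 1: (row=1, col=8), (row=3, col=8)
  Distance 2: (row=1, col=7), (row=4, col=8)
  Distance 3: (row=4, col=7), (row=5, col=8)  <- goal reached here
One shortest path (3 moves): (row=2, col=8) -> (row=3, col=8) -> (row=4, col=8) -> (row=4, col=7)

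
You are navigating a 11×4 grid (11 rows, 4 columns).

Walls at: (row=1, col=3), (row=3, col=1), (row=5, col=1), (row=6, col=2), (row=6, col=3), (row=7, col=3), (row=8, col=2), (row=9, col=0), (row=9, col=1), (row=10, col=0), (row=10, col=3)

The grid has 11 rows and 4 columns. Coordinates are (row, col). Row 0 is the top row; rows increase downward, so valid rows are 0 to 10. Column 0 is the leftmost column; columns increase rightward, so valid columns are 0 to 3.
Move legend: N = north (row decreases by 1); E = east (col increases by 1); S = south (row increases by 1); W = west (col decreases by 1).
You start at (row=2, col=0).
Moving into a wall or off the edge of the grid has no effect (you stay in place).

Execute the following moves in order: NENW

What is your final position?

Answer: Final position: (row=0, col=0)

Derivation:
Start: (row=2, col=0)
  N (north): (row=2, col=0) -> (row=1, col=0)
  E (east): (row=1, col=0) -> (row=1, col=1)
  N (north): (row=1, col=1) -> (row=0, col=1)
  W (west): (row=0, col=1) -> (row=0, col=0)
Final: (row=0, col=0)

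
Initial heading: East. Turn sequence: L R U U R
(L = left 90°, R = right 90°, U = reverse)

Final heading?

Start: East
  L (left (90° counter-clockwise)) -> North
  R (right (90° clockwise)) -> East
  U (U-turn (180°)) -> West
  U (U-turn (180°)) -> East
  R (right (90° clockwise)) -> South
Final: South

Answer: Final heading: South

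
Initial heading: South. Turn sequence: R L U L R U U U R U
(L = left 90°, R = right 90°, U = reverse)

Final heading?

Start: South
  R (right (90° clockwise)) -> West
  L (left (90° counter-clockwise)) -> South
  U (U-turn (180°)) -> North
  L (left (90° counter-clockwise)) -> West
  R (right (90° clockwise)) -> North
  U (U-turn (180°)) -> South
  U (U-turn (180°)) -> North
  U (U-turn (180°)) -> South
  R (right (90° clockwise)) -> West
  U (U-turn (180°)) -> East
Final: East

Answer: Final heading: East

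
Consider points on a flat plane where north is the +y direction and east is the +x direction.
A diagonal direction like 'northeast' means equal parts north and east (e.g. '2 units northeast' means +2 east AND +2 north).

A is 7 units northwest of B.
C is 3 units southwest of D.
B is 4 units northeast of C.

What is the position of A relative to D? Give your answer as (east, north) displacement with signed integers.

Place D at the origin (east=0, north=0).
  C is 3 units southwest of D: delta (east=-3, north=-3); C at (east=-3, north=-3).
  B is 4 units northeast of C: delta (east=+4, north=+4); B at (east=1, north=1).
  A is 7 units northwest of B: delta (east=-7, north=+7); A at (east=-6, north=8).
Therefore A relative to D: (east=-6, north=8).

Answer: A is at (east=-6, north=8) relative to D.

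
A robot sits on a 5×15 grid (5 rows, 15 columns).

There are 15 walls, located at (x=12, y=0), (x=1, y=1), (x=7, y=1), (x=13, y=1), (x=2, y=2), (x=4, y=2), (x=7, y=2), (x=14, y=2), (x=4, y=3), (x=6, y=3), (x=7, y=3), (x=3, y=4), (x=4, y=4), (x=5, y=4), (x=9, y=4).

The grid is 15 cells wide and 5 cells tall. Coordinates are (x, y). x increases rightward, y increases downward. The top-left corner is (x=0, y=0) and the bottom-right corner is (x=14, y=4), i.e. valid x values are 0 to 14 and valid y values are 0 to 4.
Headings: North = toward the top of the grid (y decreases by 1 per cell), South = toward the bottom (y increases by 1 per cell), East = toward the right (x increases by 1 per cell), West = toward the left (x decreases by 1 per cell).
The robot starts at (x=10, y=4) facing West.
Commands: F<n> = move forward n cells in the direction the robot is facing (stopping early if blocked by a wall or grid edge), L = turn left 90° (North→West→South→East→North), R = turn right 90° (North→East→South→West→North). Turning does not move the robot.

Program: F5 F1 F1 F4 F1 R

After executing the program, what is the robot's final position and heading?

Answer: Final position: (x=10, y=4), facing North

Derivation:
Start: (x=10, y=4), facing West
  F5: move forward 0/5 (blocked), now at (x=10, y=4)
  F1: move forward 0/1 (blocked), now at (x=10, y=4)
  F1: move forward 0/1 (blocked), now at (x=10, y=4)
  F4: move forward 0/4 (blocked), now at (x=10, y=4)
  F1: move forward 0/1 (blocked), now at (x=10, y=4)
  R: turn right, now facing North
Final: (x=10, y=4), facing North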